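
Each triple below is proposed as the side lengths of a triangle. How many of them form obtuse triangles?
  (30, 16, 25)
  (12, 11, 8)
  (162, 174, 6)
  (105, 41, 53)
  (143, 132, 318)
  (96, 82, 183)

1

(30,16,25): 16²+25² = 881 < 900 = 30² → obtuse
(12,11,8): 8²+11² = 185 > 144 = 12² → acute
(162,174,6): 6+162 ≤ 174, not a triangle
(105,41,53): 41+53 ≤ 105, not a triangle
(143,132,318): 132+143 ≤ 318, not a triangle
(96,82,183): 82+96 ≤ 183, not a triangle
1 of the 6 is obtuse.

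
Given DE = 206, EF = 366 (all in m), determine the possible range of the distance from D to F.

By the triangle inequality, |206 − 366| ≤ DF ≤ 206 + 366.

160 ≤ DF ≤ 572 m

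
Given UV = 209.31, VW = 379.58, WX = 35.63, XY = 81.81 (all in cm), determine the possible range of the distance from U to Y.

The maximum is all hops collinear in one direction: 209.31 + 379.58 + 35.63 + 81.81 = 706.33.
The longest hop is 379.58; the others sum to 326.75. Folding the others back against it leaves at least 379.58 − 326.75 = 52.83.

52.83 ≤ UY ≤ 706.33 cm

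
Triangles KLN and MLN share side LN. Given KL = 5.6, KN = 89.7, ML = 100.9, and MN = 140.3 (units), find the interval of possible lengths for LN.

From triangle KLN: |5.6 − 89.7| < LN < 5.6 + 89.7, i.e. 84.1 < LN < 95.3.
From triangle MLN: 39.4 < LN < 241.2.
Both must hold, so LN lies in the intersection.

84.1 < LN < 95.3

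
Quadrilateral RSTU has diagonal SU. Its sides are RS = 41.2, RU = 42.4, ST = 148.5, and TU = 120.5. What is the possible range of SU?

From triangle RSU: |41.2 − 42.4| < SU < 41.2 + 42.4, i.e. 1.2 < SU < 83.6.
From triangle TSU: 28.0 < SU < 269.0.
Both must hold, so SU lies in the intersection.

28.0 < SU < 83.6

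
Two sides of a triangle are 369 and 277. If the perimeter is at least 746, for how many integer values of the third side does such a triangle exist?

Triangle inequality: 92 < x < 646. Perimeter ≥ 746 gives x ≥ 746 − 369 − 277 = 100.
So 100 ≤ x < 646; integers 100 through 645: 546 values.

546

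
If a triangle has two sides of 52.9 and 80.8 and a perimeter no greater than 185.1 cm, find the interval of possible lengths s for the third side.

27.9 < s ≤ 51.4 cm

Triangle inequality alone gives 27.9 < s < 133.7.
The perimeter condition gives s ≤ 185.1 − 52.9 − 80.8 = 51.4.
Intersecting the two: 27.9 < s ≤ 51.4.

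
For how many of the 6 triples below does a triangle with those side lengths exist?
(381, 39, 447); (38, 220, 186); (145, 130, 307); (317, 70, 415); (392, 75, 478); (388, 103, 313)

2

(39,381,447): 39+381 ≤ 447 → not valid
(38,186,220): 38+186 > 220 → valid
(130,145,307): 130+145 ≤ 307 → not valid
(70,317,415): 70+317 ≤ 415 → not valid
(75,392,478): 75+392 ≤ 478 → not valid
(103,313,388): 103+313 > 388 → valid
2 of the 6 triples form a triangle.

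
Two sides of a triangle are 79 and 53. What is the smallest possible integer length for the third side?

27

The third side must be strictly greater than |79 − 53| = 26.
The smallest integer above 26 is 27.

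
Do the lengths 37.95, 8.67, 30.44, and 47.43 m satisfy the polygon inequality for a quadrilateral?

A quadrilateral exists iff every side is shorter than the sum of the others — equivalently, the longest side is less than the sum of the rest.
Longest side 47.43 < 77.06 (sum of the remaining 3), so yes.

Yes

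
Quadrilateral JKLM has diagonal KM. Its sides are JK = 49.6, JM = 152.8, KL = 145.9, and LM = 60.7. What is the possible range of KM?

103.2 < KM < 202.4

From triangle JKM: |49.6 − 152.8| < KM < 49.6 + 152.8, i.e. 103.2 < KM < 202.4.
From triangle LKM: 85.2 < KM < 206.6.
Both must hold, so KM lies in the intersection.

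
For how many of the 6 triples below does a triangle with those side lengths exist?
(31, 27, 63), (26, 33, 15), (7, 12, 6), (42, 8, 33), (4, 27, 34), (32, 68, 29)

2

(27,31,63): 27+31 ≤ 63 → not valid
(15,26,33): 15+26 > 33 → valid
(6,7,12): 6+7 > 12 → valid
(8,33,42): 8+33 ≤ 42 → not valid
(4,27,34): 4+27 ≤ 34 → not valid
(29,32,68): 29+32 ≤ 68 → not valid
2 of the 6 triples form a triangle.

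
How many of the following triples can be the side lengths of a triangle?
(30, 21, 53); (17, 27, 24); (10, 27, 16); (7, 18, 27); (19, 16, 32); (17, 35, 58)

(21,30,53): 21+30 ≤ 53 → not valid
(17,24,27): 17+24 > 27 → valid
(10,16,27): 10+16 ≤ 27 → not valid
(7,18,27): 7+18 ≤ 27 → not valid
(16,19,32): 16+19 > 32 → valid
(17,35,58): 17+35 ≤ 58 → not valid
2 of the 6 triples form a triangle.

2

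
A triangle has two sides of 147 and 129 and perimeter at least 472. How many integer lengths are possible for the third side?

80

Triangle inequality: 18 < x < 276. Perimeter ≥ 472 gives x ≥ 472 − 147 − 129 = 196.
So 196 ≤ x < 276; integers 196 through 275: 80 values.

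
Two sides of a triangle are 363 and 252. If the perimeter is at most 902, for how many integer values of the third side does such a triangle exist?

Triangle inequality: 111 < x < 615. Perimeter ≤ 902 gives x ≤ 902 − 363 − 252 = 287.
So 111 < x ≤ 287; integers 112 through 287: 176 values.

176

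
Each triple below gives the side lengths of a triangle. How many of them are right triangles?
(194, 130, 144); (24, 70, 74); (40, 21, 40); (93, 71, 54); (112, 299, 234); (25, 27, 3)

(194,130,144): 130²+144² = 37636 = 194² → right
(24,70,74): 24²+70² = 5476 = 74² → right
(40,21,40): 21²+40² = 2041 > 1600 = 40² → acute
(93,71,54): 54²+71² = 7957 < 8649 = 93² → obtuse
(112,299,234): 112²+234² = 67300 < 89401 = 299² → obtuse
(25,27,3): 3²+25² = 634 < 729 = 27² → obtuse
2 of the 6 are right.

2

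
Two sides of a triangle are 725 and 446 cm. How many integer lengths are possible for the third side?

The third side lies in the open interval (279, 1171).
Integers from 280 to 1170 inclusive: 1170 − 280 + 1 = 891.

891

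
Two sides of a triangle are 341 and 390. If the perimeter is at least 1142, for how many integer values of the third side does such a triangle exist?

Triangle inequality: 49 < x < 731. Perimeter ≥ 1142 gives x ≥ 1142 − 341 − 390 = 411.
So 411 ≤ x < 731; integers 411 through 730: 320 values.

320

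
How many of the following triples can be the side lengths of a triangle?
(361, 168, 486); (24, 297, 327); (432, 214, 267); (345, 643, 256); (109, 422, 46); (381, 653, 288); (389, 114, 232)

3

(168,361,486): 168+361 > 486 → valid
(24,297,327): 24+297 ≤ 327 → not valid
(214,267,432): 214+267 > 432 → valid
(256,345,643): 256+345 ≤ 643 → not valid
(46,109,422): 46+109 ≤ 422 → not valid
(288,381,653): 288+381 > 653 → valid
(114,232,389): 114+232 ≤ 389 → not valid
3 of the 7 triples form a triangle.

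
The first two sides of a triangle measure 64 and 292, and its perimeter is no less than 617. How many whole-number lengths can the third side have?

Triangle inequality: 228 < x < 356. Perimeter ≥ 617 gives x ≥ 617 − 64 − 292 = 261.
So 261 ≤ x < 356; integers 261 through 355: 95 values.

95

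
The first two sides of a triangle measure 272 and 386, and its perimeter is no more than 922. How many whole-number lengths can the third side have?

150

Triangle inequality: 114 < x < 658. Perimeter ≤ 922 gives x ≤ 922 − 272 − 386 = 264.
So 114 < x ≤ 264; integers 115 through 264: 150 values.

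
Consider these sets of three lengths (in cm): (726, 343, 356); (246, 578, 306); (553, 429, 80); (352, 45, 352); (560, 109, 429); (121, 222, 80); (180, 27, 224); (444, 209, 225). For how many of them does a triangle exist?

(343,356,726): 343+356 ≤ 726 → not valid
(246,306,578): 246+306 ≤ 578 → not valid
(80,429,553): 80+429 ≤ 553 → not valid
(45,352,352): 45+352 > 352 → valid
(109,429,560): 109+429 ≤ 560 → not valid
(80,121,222): 80+121 ≤ 222 → not valid
(27,180,224): 27+180 ≤ 224 → not valid
(209,225,444): 209+225 ≤ 444 → not valid
1 of the 8 triples forms a triangle.

1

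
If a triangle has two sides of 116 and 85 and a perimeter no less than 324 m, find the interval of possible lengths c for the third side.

Triangle inequality alone gives 31 < c < 201.
The perimeter condition gives c ≥ 324 − 116 − 85 = 123.
Intersecting the two: 123 ≤ c < 201.

123 ≤ c < 201 m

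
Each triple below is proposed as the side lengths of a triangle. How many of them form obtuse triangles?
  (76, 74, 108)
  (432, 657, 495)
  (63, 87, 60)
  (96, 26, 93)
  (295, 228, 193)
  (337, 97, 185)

1

(76,74,108): 74²+76² = 11252 < 11664 = 108² → obtuse
(432,657,495): 432²+495² = 431649 = 657² → right
(63,87,60): 60²+63² = 7569 = 87² → right
(96,26,93): 26²+93² = 9325 > 9216 = 96² → acute
(295,228,193): 193²+228² = 89233 > 87025 = 295² → acute
(337,97,185): 97+185 ≤ 337, not a triangle
1 of the 6 is obtuse.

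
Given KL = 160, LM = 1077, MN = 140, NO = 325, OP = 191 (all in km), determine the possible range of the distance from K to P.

261 ≤ KP ≤ 1893 km

The maximum is all hops collinear in one direction: 160 + 1077 + 140 + 325 + 191 = 1893.
The longest hop is 1077; the others sum to 816. Folding the others back against it leaves at least 1077 − 816 = 261.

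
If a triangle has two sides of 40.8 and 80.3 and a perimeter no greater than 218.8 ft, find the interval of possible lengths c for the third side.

39.5 < c ≤ 97.7

Triangle inequality alone gives 39.5 < c < 121.1.
The perimeter condition gives c ≤ 218.8 − 40.8 − 80.3 = 97.7.
Intersecting the two: 39.5 < c ≤ 97.7.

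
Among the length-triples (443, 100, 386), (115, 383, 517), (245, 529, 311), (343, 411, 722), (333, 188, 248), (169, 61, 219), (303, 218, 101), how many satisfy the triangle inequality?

6

(100,386,443): 100+386 > 443 → valid
(115,383,517): 115+383 ≤ 517 → not valid
(245,311,529): 245+311 > 529 → valid
(343,411,722): 343+411 > 722 → valid
(188,248,333): 188+248 > 333 → valid
(61,169,219): 61+169 > 219 → valid
(101,218,303): 101+218 > 303 → valid
6 of the 7 triples form a triangle.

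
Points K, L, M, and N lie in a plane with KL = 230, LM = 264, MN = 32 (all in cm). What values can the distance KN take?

The maximum is all hops collinear in one direction: 230 + 264 + 32 = 526.
The longest hop is 264; the others sum to 262. Folding the others back against it leaves at least 264 − 262 = 2.

2 ≤ KN ≤ 526 cm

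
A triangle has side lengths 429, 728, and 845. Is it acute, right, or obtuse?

Compare the square of the longest side to the sum of squares of the other two: 429² + 728² = 714025 = 845².

right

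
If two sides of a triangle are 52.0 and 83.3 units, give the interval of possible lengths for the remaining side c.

By the triangle inequality, c must be less than 52.0 + 83.3 = 135.3 and greater than |52.0 − 83.3| = 31.3.

31.3 < c < 135.3 (units)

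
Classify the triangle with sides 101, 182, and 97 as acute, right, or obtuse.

obtuse

Compare the square of the longest side to the sum of squares of the other two: 97² + 101² = 19610 < 33124 = 182².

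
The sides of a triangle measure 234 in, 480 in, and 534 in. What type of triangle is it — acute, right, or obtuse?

Compare the square of the longest side to the sum of squares of the other two: 234² + 480² = 285156 = 534².

right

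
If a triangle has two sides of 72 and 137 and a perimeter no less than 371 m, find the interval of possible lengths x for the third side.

162 ≤ x < 209 m

Triangle inequality alone gives 65 < x < 209.
The perimeter condition gives x ≥ 371 − 72 − 137 = 162.
Intersecting the two: 162 ≤ x < 209.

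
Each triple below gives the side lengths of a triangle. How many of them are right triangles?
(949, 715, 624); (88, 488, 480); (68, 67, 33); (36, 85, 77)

3

(949,715,624): 624²+715² = 900601 = 949² → right
(88,488,480): 88²+480² = 238144 = 488² → right
(68,67,33): 33²+67² = 5578 > 4624 = 68² → acute
(36,85,77): 36²+77² = 7225 = 85² → right
3 of the 4 are right.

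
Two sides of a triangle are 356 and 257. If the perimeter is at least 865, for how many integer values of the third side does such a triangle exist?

Triangle inequality: 99 < x < 613. Perimeter ≥ 865 gives x ≥ 865 − 356 − 257 = 252.
So 252 ≤ x < 613; integers 252 through 612: 361 values.

361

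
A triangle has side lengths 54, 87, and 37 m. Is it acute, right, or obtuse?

obtuse

Compare the square of the longest side to the sum of squares of the other two: 37² + 54² = 4285 < 7569 = 87².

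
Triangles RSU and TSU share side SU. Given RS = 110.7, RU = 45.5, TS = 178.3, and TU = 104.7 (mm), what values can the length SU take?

From triangle RSU: |110.7 − 45.5| < SU < 110.7 + 45.5, i.e. 65.2 < SU < 156.2.
From triangle TSU: 73.6 < SU < 283.0.
Both must hold, so SU lies in the intersection.

73.6 < SU < 156.2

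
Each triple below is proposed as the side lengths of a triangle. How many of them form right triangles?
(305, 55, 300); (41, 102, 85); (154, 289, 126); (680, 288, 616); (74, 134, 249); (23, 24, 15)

2

(305,55,300): 55²+300² = 93025 = 305² → right
(41,102,85): 41²+85² = 8906 < 10404 = 102² → obtuse
(154,289,126): 126+154 ≤ 289, not a triangle
(680,288,616): 288²+616² = 462400 = 680² → right
(74,134,249): 74+134 ≤ 249, not a triangle
(23,24,15): 15²+23² = 754 > 576 = 24² → acute
2 of the 6 are right.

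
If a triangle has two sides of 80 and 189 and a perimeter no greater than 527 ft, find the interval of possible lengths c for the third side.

Triangle inequality alone gives 109 < c < 269.
The perimeter condition gives c ≤ 527 − 80 − 189 = 258.
Intersecting the two: 109 < c ≤ 258.

109 < c ≤ 258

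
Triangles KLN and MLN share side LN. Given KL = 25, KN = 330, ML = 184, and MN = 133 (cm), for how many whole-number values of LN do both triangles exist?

11

From triangle KLN: 305 < LN < 355.
From triangle MLN: 51 < LN < 317.
Intersection: 305 < LN < 317, so integers 306 through 316: 11 values.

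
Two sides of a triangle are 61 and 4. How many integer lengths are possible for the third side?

The third side lies in the open interval (57, 65).
Integers from 58 to 64 inclusive: 64 − 58 + 1 = 7.

7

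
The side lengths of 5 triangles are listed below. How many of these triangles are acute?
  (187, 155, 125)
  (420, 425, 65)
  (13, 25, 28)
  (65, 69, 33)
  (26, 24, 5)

(187,155,125): 125²+155² = 39650 > 34969 = 187² → acute
(420,425,65): 65²+420² = 180625 = 425² → right
(13,25,28): 13²+25² = 794 > 784 = 28² → acute
(65,69,33): 33²+65² = 5314 > 4761 = 69² → acute
(26,24,5): 5²+24² = 601 < 676 = 26² → obtuse
3 of the 5 are acute.

3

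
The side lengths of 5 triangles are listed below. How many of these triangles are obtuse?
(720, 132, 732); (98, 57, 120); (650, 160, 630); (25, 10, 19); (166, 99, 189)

(720,132,732): 132²+720² = 535824 = 732² → right
(98,57,120): 57²+98² = 12853 < 14400 = 120² → obtuse
(650,160,630): 160²+630² = 422500 = 650² → right
(25,10,19): 10²+19² = 461 < 625 = 25² → obtuse
(166,99,189): 99²+166² = 37357 > 35721 = 189² → acute
2 of the 5 are obtuse.

2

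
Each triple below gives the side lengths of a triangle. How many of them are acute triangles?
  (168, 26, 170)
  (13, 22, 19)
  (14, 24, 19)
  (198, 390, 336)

(168,26,170): 26²+168² = 28900 = 170² → right
(13,22,19): 13²+19² = 530 > 484 = 22² → acute
(14,24,19): 14²+19² = 557 < 576 = 24² → obtuse
(198,390,336): 198²+336² = 152100 = 390² → right
1 of the 4 is acute.

1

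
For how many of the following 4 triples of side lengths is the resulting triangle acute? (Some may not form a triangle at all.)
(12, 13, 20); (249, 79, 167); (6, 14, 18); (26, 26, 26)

1

(12,13,20): 12²+13² = 313 < 400 = 20² → obtuse
(249,79,167): 79+167 ≤ 249, not a triangle
(6,14,18): 6²+14² = 232 < 324 = 18² → obtuse
(26,26,26): 26²+26² = 1352 > 676 = 26² → acute
1 of the 4 is acute.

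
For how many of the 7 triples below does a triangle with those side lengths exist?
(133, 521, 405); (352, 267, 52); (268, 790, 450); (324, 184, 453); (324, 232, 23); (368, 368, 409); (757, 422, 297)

(133,405,521): 133+405 > 521 → valid
(52,267,352): 52+267 ≤ 352 → not valid
(268,450,790): 268+450 ≤ 790 → not valid
(184,324,453): 184+324 > 453 → valid
(23,232,324): 23+232 ≤ 324 → not valid
(368,368,409): 368+368 > 409 → valid
(297,422,757): 297+422 ≤ 757 → not valid
3 of the 7 triples form a triangle.

3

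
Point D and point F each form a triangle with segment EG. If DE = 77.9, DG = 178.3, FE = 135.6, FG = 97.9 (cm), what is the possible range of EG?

From triangle DEG: |77.9 − 178.3| < EG < 77.9 + 178.3, i.e. 100.4 < EG < 256.2.
From triangle FEG: 37.7 < EG < 233.5.
Both must hold, so EG lies in the intersection.

100.4 < EG < 233.5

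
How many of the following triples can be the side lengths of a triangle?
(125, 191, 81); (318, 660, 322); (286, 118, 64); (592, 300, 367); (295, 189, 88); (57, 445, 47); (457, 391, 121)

(81,125,191): 81+125 > 191 → valid
(318,322,660): 318+322 ≤ 660 → not valid
(64,118,286): 64+118 ≤ 286 → not valid
(300,367,592): 300+367 > 592 → valid
(88,189,295): 88+189 ≤ 295 → not valid
(47,57,445): 47+57 ≤ 445 → not valid
(121,391,457): 121+391 > 457 → valid
3 of the 7 triples form a triangle.

3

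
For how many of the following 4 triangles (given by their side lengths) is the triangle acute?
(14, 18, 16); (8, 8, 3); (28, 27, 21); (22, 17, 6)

(14,18,16): 14²+16² = 452 > 324 = 18² → acute
(8,8,3): 3²+8² = 73 > 64 = 8² → acute
(28,27,21): 21²+27² = 1170 > 784 = 28² → acute
(22,17,6): 6²+17² = 325 < 484 = 22² → obtuse
3 of the 4 are acute.

3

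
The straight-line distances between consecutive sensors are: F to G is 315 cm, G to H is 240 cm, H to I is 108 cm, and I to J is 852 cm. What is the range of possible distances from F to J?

189 ≤ FJ ≤ 1515 cm

The maximum is all hops collinear in one direction: 315 + 240 + 108 + 852 = 1515.
The longest hop is 852; the others sum to 663. Folding the others back against it leaves at least 852 − 663 = 189.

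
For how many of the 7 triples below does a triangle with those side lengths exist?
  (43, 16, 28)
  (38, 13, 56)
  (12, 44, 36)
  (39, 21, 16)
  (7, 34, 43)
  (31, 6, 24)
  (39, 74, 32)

2

(16,28,43): 16+28 > 43 → valid
(13,38,56): 13+38 ≤ 56 → not valid
(12,36,44): 12+36 > 44 → valid
(16,21,39): 16+21 ≤ 39 → not valid
(7,34,43): 7+34 ≤ 43 → not valid
(6,24,31): 6+24 ≤ 31 → not valid
(32,39,74): 32+39 ≤ 74 → not valid
2 of the 7 triples form a triangle.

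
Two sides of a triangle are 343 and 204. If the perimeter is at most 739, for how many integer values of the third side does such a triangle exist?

Triangle inequality: 139 < x < 547. Perimeter ≤ 739 gives x ≤ 739 − 343 − 204 = 192.
So 139 < x ≤ 192; integers 140 through 192: 53 values.

53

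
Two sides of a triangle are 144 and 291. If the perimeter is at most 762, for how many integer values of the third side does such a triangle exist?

Triangle inequality: 147 < x < 435. Perimeter ≤ 762 gives x ≤ 762 − 144 − 291 = 327.
So 147 < x ≤ 327; integers 148 through 327: 180 values.

180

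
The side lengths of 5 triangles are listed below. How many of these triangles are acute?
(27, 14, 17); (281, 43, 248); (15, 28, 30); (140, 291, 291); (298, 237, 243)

3

(27,14,17): 14²+17² = 485 < 729 = 27² → obtuse
(281,43,248): 43²+248² = 63353 < 78961 = 281² → obtuse
(15,28,30): 15²+28² = 1009 > 900 = 30² → acute
(140,291,291): 140²+291² = 104281 > 84681 = 291² → acute
(298,237,243): 237²+243² = 115218 > 88804 = 298² → acute
3 of the 5 are acute.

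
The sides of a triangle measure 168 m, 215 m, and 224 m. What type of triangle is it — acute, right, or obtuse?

acute

Compare the square of the longest side to the sum of squares of the other two: 168² + 215² = 74449 > 50176 = 224².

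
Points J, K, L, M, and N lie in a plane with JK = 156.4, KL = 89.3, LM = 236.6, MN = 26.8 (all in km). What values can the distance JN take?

The maximum is all hops collinear in one direction: 156.4 + 89.3 + 236.6 + 26.8 = 509.1.
The longest hop is 236.6; the others sum to 272.5. Since 236.6 ≤ 272.5, the path can fold back on itself completely, so the minimum distance is 0.

0 ≤ JN ≤ 509.1 km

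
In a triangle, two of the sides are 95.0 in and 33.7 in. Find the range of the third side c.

By the triangle inequality, c must be less than 95.0 + 33.7 = 128.7 and greater than |95.0 − 33.7| = 61.3.

61.3 < c < 128.7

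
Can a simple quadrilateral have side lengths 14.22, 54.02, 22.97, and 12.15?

For a quadrilateral, each side must be shorter than the sum of the others.
Here the longest side is 54.02, but the remaining 3 sides sum to only 49.34.

No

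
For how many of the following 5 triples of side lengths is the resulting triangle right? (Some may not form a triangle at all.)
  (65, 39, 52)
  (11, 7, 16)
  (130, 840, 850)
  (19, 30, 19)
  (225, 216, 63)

3

(65,39,52): 39²+52² = 4225 = 65² → right
(11,7,16): 7²+11² = 170 < 256 = 16² → obtuse
(130,840,850): 130²+840² = 722500 = 850² → right
(19,30,19): 19²+19² = 722 < 900 = 30² → obtuse
(225,216,63): 63²+216² = 50625 = 225² → right
3 of the 5 are right.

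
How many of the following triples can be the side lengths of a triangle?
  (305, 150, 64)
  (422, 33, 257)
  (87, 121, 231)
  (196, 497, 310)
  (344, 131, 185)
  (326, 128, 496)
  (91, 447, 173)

(64,150,305): 64+150 ≤ 305 → not valid
(33,257,422): 33+257 ≤ 422 → not valid
(87,121,231): 87+121 ≤ 231 → not valid
(196,310,497): 196+310 > 497 → valid
(131,185,344): 131+185 ≤ 344 → not valid
(128,326,496): 128+326 ≤ 496 → not valid
(91,173,447): 91+173 ≤ 447 → not valid
1 of the 7 triples forms a triangle.

1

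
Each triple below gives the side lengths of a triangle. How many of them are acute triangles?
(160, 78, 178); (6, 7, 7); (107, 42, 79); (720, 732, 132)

(160,78,178): 78²+160² = 31684 = 178² → right
(6,7,7): 6²+7² = 85 > 49 = 7² → acute
(107,42,79): 42²+79² = 8005 < 11449 = 107² → obtuse
(720,732,132): 132²+720² = 535824 = 732² → right
1 of the 4 is acute.

1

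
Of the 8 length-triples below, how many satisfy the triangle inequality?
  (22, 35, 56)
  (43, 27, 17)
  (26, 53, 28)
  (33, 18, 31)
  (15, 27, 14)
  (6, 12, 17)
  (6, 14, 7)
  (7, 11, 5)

(22,35,56): 22+35 > 56 → valid
(17,27,43): 17+27 > 43 → valid
(26,28,53): 26+28 > 53 → valid
(18,31,33): 18+31 > 33 → valid
(14,15,27): 14+15 > 27 → valid
(6,12,17): 6+12 > 17 → valid
(6,7,14): 6+7 ≤ 14 → not valid
(5,7,11): 5+7 > 11 → valid
7 of the 8 triples form a triangle.

7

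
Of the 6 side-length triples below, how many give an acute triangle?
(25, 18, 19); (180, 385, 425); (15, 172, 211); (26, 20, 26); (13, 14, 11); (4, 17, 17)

(25,18,19): 18²+19² = 685 > 625 = 25² → acute
(180,385,425): 180²+385² = 180625 = 425² → right
(15,172,211): 15+172 ≤ 211, not a triangle
(26,20,26): 20²+26² = 1076 > 676 = 26² → acute
(13,14,11): 11²+13² = 290 > 196 = 14² → acute
(4,17,17): 4²+17² = 305 > 289 = 17² → acute
4 of the 6 are acute.

4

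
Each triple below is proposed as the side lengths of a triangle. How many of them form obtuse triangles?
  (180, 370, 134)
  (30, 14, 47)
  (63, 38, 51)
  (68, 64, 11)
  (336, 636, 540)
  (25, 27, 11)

(180,370,134): 134+180 ≤ 370, not a triangle
(30,14,47): 14+30 ≤ 47, not a triangle
(63,38,51): 38²+51² = 4045 > 3969 = 63² → acute
(68,64,11): 11²+64² = 4217 < 4624 = 68² → obtuse
(336,636,540): 336²+540² = 404496 = 636² → right
(25,27,11): 11²+25² = 746 > 729 = 27² → acute
1 of the 6 is obtuse.

1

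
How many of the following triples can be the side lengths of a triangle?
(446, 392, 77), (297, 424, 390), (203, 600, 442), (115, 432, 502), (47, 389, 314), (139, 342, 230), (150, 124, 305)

5

(77,392,446): 77+392 > 446 → valid
(297,390,424): 297+390 > 424 → valid
(203,442,600): 203+442 > 600 → valid
(115,432,502): 115+432 > 502 → valid
(47,314,389): 47+314 ≤ 389 → not valid
(139,230,342): 139+230 > 342 → valid
(124,150,305): 124+150 ≤ 305 → not valid
5 of the 7 triples form a triangle.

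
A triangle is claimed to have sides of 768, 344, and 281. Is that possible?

The longest side is 768, but the other two sum to only 625.
625 < 768, so the triangle inequality fails.

No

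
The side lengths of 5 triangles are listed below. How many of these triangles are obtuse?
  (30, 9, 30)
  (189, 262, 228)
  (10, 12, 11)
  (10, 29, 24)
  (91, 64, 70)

1

(30,9,30): 9²+30² = 981 > 900 = 30² → acute
(189,262,228): 189²+228² = 87705 > 68644 = 262² → acute
(10,12,11): 10²+11² = 221 > 144 = 12² → acute
(10,29,24): 10²+24² = 676 < 841 = 29² → obtuse
(91,64,70): 64²+70² = 8996 > 8281 = 91² → acute
1 of the 5 is obtuse.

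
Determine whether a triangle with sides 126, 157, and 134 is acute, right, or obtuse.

Compare the square of the longest side to the sum of squares of the other two: 126² + 134² = 33832 > 24649 = 157².

acute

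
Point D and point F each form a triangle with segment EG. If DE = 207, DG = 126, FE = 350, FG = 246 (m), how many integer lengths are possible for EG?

228

From triangle DEG: 81 < EG < 333.
From triangle FEG: 104 < EG < 596.
Intersection: 104 < EG < 333, so integers 105 through 332: 228 values.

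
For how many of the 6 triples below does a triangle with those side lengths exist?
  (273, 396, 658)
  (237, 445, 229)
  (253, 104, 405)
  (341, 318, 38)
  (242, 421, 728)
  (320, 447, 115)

(273,396,658): 273+396 > 658 → valid
(229,237,445): 229+237 > 445 → valid
(104,253,405): 104+253 ≤ 405 → not valid
(38,318,341): 38+318 > 341 → valid
(242,421,728): 242+421 ≤ 728 → not valid
(115,320,447): 115+320 ≤ 447 → not valid
3 of the 6 triples form a triangle.

3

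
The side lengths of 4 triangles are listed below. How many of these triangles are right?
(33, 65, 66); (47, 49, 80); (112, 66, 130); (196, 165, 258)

1

(33,65,66): 33²+65² = 5314 > 4356 = 66² → acute
(47,49,80): 47²+49² = 4610 < 6400 = 80² → obtuse
(112,66,130): 66²+112² = 16900 = 130² → right
(196,165,258): 165²+196² = 65641 < 66564 = 258² → obtuse
1 of the 4 is right.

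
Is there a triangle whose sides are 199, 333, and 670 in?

The longest side is 670, but the other two sum to only 532.
532 < 670, so the triangle inequality fails.

No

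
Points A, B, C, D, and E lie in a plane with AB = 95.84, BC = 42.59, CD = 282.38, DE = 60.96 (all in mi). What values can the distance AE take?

The maximum is all hops collinear in one direction: 95.84 + 42.59 + 282.38 + 60.96 = 481.77.
The longest hop is 282.38; the others sum to 199.39. Folding the others back against it leaves at least 282.38 − 199.39 = 82.99.

82.99 ≤ AE ≤ 481.77 mi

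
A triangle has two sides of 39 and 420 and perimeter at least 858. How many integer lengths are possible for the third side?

60

Triangle inequality: 381 < x < 459. Perimeter ≥ 858 gives x ≥ 858 − 39 − 420 = 399.
So 399 ≤ x < 459; integers 399 through 458: 60 values.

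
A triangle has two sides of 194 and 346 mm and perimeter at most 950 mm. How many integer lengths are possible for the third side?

Triangle inequality: 152 < x < 540. Perimeter ≤ 950 gives x ≤ 950 − 194 − 346 = 410.
So 152 < x ≤ 410; integers 153 through 410: 258 values.

258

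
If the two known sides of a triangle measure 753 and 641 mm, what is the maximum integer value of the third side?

1393

The third side must be strictly less than 753 + 641 = 1394.
The largest integer below 1394 is 1393.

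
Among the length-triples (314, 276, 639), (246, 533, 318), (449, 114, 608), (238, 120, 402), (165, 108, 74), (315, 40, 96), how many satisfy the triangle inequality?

(276,314,639): 276+314 ≤ 639 → not valid
(246,318,533): 246+318 > 533 → valid
(114,449,608): 114+449 ≤ 608 → not valid
(120,238,402): 120+238 ≤ 402 → not valid
(74,108,165): 74+108 > 165 → valid
(40,96,315): 40+96 ≤ 315 → not valid
2 of the 6 triples form a triangle.

2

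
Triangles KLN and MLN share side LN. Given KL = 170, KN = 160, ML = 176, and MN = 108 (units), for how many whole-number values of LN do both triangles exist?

From triangle KLN: 10 < LN < 330.
From triangle MLN: 68 < LN < 284.
Intersection: 68 < LN < 284, so integers 69 through 283: 215 values.

215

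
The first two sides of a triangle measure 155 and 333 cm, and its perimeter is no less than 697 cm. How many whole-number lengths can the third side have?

Triangle inequality: 178 < x < 488. Perimeter ≥ 697 gives x ≥ 697 − 155 − 333 = 209.
So 209 ≤ x < 488; integers 209 through 487: 279 values.

279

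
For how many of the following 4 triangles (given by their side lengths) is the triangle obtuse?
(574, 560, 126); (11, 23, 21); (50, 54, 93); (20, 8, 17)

(574,560,126): 126²+560² = 329476 = 574² → right
(11,23,21): 11²+21² = 562 > 529 = 23² → acute
(50,54,93): 50²+54² = 5416 < 8649 = 93² → obtuse
(20,8,17): 8²+17² = 353 < 400 = 20² → obtuse
2 of the 4 are obtuse.

2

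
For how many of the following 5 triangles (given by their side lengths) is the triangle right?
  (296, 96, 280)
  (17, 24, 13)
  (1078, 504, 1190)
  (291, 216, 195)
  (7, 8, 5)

(296,96,280): 96²+280² = 87616 = 296² → right
(17,24,13): 13²+17² = 458 < 576 = 24² → obtuse
(1078,504,1190): 504²+1078² = 1416100 = 1190² → right
(291,216,195): 195²+216² = 84681 = 291² → right
(7,8,5): 5²+7² = 74 > 64 = 8² → acute
3 of the 5 are right.

3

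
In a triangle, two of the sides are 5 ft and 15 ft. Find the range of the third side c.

10 < c < 20

By the triangle inequality, c must be less than 5 + 15 = 20 and greater than |5 − 15| = 10.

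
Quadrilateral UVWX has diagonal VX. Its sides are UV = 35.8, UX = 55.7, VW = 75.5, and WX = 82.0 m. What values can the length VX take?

From triangle UVX: |35.8 − 55.7| < VX < 35.8 + 55.7, i.e. 19.9 < VX < 91.5.
From triangle WVX: 6.5 < VX < 157.5.
Both must hold, so VX lies in the intersection.

19.9 < VX < 91.5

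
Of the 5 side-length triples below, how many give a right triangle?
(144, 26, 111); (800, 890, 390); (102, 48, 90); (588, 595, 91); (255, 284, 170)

(144,26,111): 26+111 ≤ 144, not a triangle
(800,890,390): 390²+800² = 792100 = 890² → right
(102,48,90): 48²+90² = 10404 = 102² → right
(588,595,91): 91²+588² = 354025 = 595² → right
(255,284,170): 170²+255² = 93925 > 80656 = 284² → acute
3 of the 5 are right.

3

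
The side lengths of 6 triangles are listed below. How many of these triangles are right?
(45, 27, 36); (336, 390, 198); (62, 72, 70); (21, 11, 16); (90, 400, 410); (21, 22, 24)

(45,27,36): 27²+36² = 2025 = 45² → right
(336,390,198): 198²+336² = 152100 = 390² → right
(62,72,70): 62²+70² = 8744 > 5184 = 72² → acute
(21,11,16): 11²+16² = 377 < 441 = 21² → obtuse
(90,400,410): 90²+400² = 168100 = 410² → right
(21,22,24): 21²+22² = 925 > 576 = 24² → acute
3 of the 6 are right.

3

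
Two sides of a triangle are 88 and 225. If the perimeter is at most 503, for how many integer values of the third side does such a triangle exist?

53

Triangle inequality: 137 < x < 313. Perimeter ≤ 503 gives x ≤ 503 − 88 − 225 = 190.
So 137 < x ≤ 190; integers 138 through 190: 53 values.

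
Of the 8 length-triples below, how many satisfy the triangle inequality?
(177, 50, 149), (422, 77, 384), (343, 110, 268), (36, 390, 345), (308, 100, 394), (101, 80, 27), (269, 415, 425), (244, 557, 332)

7

(50,149,177): 50+149 > 177 → valid
(77,384,422): 77+384 > 422 → valid
(110,268,343): 110+268 > 343 → valid
(36,345,390): 36+345 ≤ 390 → not valid
(100,308,394): 100+308 > 394 → valid
(27,80,101): 27+80 > 101 → valid
(269,415,425): 269+415 > 425 → valid
(244,332,557): 244+332 > 557 → valid
7 of the 8 triples form a triangle.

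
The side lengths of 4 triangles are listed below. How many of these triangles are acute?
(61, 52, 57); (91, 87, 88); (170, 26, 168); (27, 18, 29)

3

(61,52,57): 52²+57² = 5953 > 3721 = 61² → acute
(91,87,88): 87²+88² = 15313 > 8281 = 91² → acute
(170,26,168): 26²+168² = 28900 = 170² → right
(27,18,29): 18²+27² = 1053 > 841 = 29² → acute
3 of the 4 are acute.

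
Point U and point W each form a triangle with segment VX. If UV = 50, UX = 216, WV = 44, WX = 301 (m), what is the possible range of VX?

257 < VX < 266

From triangle UVX: |50 − 216| < VX < 50 + 216, i.e. 166 < VX < 266.
From triangle WVX: 257 < VX < 345.
Both must hold, so VX lies in the intersection.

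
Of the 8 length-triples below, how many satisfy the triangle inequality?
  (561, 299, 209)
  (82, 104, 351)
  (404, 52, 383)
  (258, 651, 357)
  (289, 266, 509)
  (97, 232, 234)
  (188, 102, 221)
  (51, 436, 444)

(209,299,561): 209+299 ≤ 561 → not valid
(82,104,351): 82+104 ≤ 351 → not valid
(52,383,404): 52+383 > 404 → valid
(258,357,651): 258+357 ≤ 651 → not valid
(266,289,509): 266+289 > 509 → valid
(97,232,234): 97+232 > 234 → valid
(102,188,221): 102+188 > 221 → valid
(51,436,444): 51+436 > 444 → valid
5 of the 8 triples form a triangle.

5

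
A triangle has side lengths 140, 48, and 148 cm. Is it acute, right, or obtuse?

Compare the square of the longest side to the sum of squares of the other two: 48² + 140² = 21904 = 148².

right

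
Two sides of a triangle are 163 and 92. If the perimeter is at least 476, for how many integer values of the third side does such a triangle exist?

34

Triangle inequality: 71 < x < 255. Perimeter ≥ 476 gives x ≥ 476 − 163 − 92 = 221.
So 221 ≤ x < 255; integers 221 through 254: 34 values.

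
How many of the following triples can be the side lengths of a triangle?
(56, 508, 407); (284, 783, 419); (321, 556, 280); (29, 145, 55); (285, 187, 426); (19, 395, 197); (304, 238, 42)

(56,407,508): 56+407 ≤ 508 → not valid
(284,419,783): 284+419 ≤ 783 → not valid
(280,321,556): 280+321 > 556 → valid
(29,55,145): 29+55 ≤ 145 → not valid
(187,285,426): 187+285 > 426 → valid
(19,197,395): 19+197 ≤ 395 → not valid
(42,238,304): 42+238 ≤ 304 → not valid
2 of the 7 triples form a triangle.

2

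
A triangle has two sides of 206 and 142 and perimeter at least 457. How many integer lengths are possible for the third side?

239

Triangle inequality: 64 < x < 348. Perimeter ≥ 457 gives x ≥ 457 − 206 − 142 = 109.
So 109 ≤ x < 348; integers 109 through 347: 239 values.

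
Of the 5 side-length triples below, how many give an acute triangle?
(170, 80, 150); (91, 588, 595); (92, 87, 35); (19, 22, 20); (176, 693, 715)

2

(170,80,150): 80²+150² = 28900 = 170² → right
(91,588,595): 91²+588² = 354025 = 595² → right
(92,87,35): 35²+87² = 8794 > 8464 = 92² → acute
(19,22,20): 19²+20² = 761 > 484 = 22² → acute
(176,693,715): 176²+693² = 511225 = 715² → right
2 of the 5 are acute.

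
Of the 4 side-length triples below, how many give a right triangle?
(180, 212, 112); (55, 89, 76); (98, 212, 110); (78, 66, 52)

(180,212,112): 112²+180² = 44944 = 212² → right
(55,89,76): 55²+76² = 8801 > 7921 = 89² → acute
(98,212,110): 98+110 ≤ 212, not a triangle
(78,66,52): 52²+66² = 7060 > 6084 = 78² → acute
1 of the 4 is right.

1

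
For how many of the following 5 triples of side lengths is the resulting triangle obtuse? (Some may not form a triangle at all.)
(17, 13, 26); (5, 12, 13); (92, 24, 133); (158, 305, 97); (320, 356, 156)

(17,13,26): 13²+17² = 458 < 676 = 26² → obtuse
(5,12,13): 5²+12² = 169 = 13² → right
(92,24,133): 24+92 ≤ 133, not a triangle
(158,305,97): 97+158 ≤ 305, not a triangle
(320,356,156): 156²+320² = 126736 = 356² → right
1 of the 5 is obtuse.

1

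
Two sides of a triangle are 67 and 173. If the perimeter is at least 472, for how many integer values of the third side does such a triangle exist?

Triangle inequality: 106 < x < 240. Perimeter ≥ 472 gives x ≥ 472 − 67 − 173 = 232.
So 232 ≤ x < 240; integers 232 through 239: 8 values.

8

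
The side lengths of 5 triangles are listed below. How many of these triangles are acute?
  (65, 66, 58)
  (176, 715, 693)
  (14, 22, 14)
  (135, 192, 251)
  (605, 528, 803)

1

(65,66,58): 58²+65² = 7589 > 4356 = 66² → acute
(176,715,693): 176²+693² = 511225 = 715² → right
(14,22,14): 14²+14² = 392 < 484 = 22² → obtuse
(135,192,251): 135²+192² = 55089 < 63001 = 251² → obtuse
(605,528,803): 528²+605² = 644809 = 803² → right
1 of the 5 is acute.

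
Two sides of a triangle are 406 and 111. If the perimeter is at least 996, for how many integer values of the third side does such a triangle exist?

38

Triangle inequality: 295 < x < 517. Perimeter ≥ 996 gives x ≥ 996 − 406 − 111 = 479.
So 479 ≤ x < 517; integers 479 through 516: 38 values.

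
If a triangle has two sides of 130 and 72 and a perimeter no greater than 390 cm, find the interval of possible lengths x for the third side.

58 < x ≤ 188

Triangle inequality alone gives 58 < x < 202.
The perimeter condition gives x ≤ 390 − 130 − 72 = 188.
Intersecting the two: 58 < x ≤ 188.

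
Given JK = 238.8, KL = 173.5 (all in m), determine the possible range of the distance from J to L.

By the triangle inequality, |238.8 − 173.5| ≤ JL ≤ 238.8 + 173.5.

65.3 ≤ JL ≤ 412.3 m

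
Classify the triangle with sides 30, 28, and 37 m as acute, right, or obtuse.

Compare the square of the longest side to the sum of squares of the other two: 28² + 30² = 1684 > 1369 = 37².

acute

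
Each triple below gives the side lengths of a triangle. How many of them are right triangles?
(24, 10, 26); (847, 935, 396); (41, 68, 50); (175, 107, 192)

(24,10,26): 10²+24² = 676 = 26² → right
(847,935,396): 396²+847² = 874225 = 935² → right
(41,68,50): 41²+50² = 4181 < 4624 = 68² → obtuse
(175,107,192): 107²+175² = 42074 > 36864 = 192² → acute
2 of the 4 are right.

2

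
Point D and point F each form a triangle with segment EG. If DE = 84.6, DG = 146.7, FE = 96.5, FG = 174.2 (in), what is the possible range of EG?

77.7 < EG < 231.3

From triangle DEG: |84.6 − 146.7| < EG < 84.6 + 146.7, i.e. 62.1 < EG < 231.3.
From triangle FEG: 77.7 < EG < 270.7.
Both must hold, so EG lies in the intersection.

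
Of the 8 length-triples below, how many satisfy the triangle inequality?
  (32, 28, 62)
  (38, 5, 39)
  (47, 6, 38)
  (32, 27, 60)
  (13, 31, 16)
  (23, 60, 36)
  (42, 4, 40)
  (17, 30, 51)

(28,32,62): 28+32 ≤ 62 → not valid
(5,38,39): 5+38 > 39 → valid
(6,38,47): 6+38 ≤ 47 → not valid
(27,32,60): 27+32 ≤ 60 → not valid
(13,16,31): 13+16 ≤ 31 → not valid
(23,36,60): 23+36 ≤ 60 → not valid
(4,40,42): 4+40 > 42 → valid
(17,30,51): 17+30 ≤ 51 → not valid
2 of the 8 triples form a triangle.

2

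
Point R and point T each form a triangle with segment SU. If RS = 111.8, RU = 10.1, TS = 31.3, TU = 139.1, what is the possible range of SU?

107.8 < SU < 121.9

From triangle RSU: |111.8 − 10.1| < SU < 111.8 + 10.1, i.e. 101.7 < SU < 121.9.
From triangle TSU: 107.8 < SU < 170.4.
Both must hold, so SU lies in the intersection.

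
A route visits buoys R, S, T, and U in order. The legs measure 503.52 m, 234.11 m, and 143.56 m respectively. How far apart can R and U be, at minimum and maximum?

The maximum is all hops collinear in one direction: 503.52 + 234.11 + 143.56 = 881.19.
The longest hop is 503.52; the others sum to 377.67. Folding the others back against it leaves at least 503.52 − 377.67 = 125.85.

125.85 ≤ RU ≤ 881.19 m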